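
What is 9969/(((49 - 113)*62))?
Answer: -9969/3968 ≈ -2.5123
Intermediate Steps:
9969/(((49 - 113)*62)) = 9969/((-64*62)) = 9969/(-3968) = 9969*(-1/3968) = -9969/3968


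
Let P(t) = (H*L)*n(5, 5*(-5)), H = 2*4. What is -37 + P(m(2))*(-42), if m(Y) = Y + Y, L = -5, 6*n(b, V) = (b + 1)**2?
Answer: 10043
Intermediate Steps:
n(b, V) = (1 + b)**2/6 (n(b, V) = (b + 1)**2/6 = (1 + b)**2/6)
m(Y) = 2*Y
H = 8
P(t) = -240 (P(t) = (8*(-5))*((1 + 5)**2/6) = -20*6**2/3 = -20*36/3 = -40*6 = -240)
-37 + P(m(2))*(-42) = -37 - 240*(-42) = -37 + 10080 = 10043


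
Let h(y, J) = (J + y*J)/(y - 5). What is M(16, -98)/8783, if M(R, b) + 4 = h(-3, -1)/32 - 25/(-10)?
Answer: -193/1124224 ≈ -0.00017167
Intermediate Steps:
h(y, J) = (J + J*y)/(-5 + y)
M(R, b) = -193/128 (M(R, b) = -4 + (-(1 - 3)/(-5 - 3)/32 - 25/(-10)) = -4 + (-1*(-2)/(-8)*(1/32) - 25*(-1/10)) = -4 + (-1*(-1/8)*(-2)*(1/32) + 5/2) = -4 + (-1/4*1/32 + 5/2) = -4 + (-1/128 + 5/2) = -4 + 319/128 = -193/128)
M(16, -98)/8783 = -193/128/8783 = -193/128*1/8783 = -193/1124224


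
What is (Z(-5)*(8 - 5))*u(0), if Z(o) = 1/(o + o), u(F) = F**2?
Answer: 0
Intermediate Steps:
Z(o) = 1/(2*o)
(Z(-5)*(8 - 5))*u(0) = (((1/2)/(-5))*(8 - 5))*0**2 = (((1/2)*(-1/5))*3)*0 = -1/10*3*0 = -3/10*0 = 0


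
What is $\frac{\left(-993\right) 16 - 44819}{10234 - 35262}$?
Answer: $\frac{60707}{25028} \approx 2.4256$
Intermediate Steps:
$\frac{\left(-993\right) 16 - 44819}{10234 - 35262} = \frac{-15888 - 44819}{-25028} = \left(-60707\right) \left(- \frac{1}{25028}\right) = \frac{60707}{25028}$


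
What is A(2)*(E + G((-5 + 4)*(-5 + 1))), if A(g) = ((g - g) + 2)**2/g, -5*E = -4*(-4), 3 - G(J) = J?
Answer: -42/5 ≈ -8.4000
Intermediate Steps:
G(J) = 3 - J
E = -16/5 (E = -(-4)*(-4)/5 = -1/5*16 = -16/5 ≈ -3.2000)
A(g) = 4/g (A(g) = (0 + 2)**2/g = 2**2/g = 4/g)
A(2)*(E + G((-5 + 4)*(-5 + 1))) = (4/2)*(-16/5 + (3 - (-5 + 4)*(-5 + 1))) = (4*(1/2))*(-16/5 + (3 - (-1)*(-4))) = 2*(-16/5 + (3 - 1*4)) = 2*(-16/5 + (3 - 4)) = 2*(-16/5 - 1) = 2*(-21/5) = -42/5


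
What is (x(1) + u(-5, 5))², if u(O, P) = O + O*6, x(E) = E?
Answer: 1156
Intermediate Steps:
u(O, P) = 7*O (u(O, P) = O + 6*O = 7*O)
(x(1) + u(-5, 5))² = (1 + 7*(-5))² = (1 - 35)² = (-34)² = 1156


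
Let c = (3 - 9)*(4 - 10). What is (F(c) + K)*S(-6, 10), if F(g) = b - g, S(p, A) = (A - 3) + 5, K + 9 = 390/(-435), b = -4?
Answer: -17364/29 ≈ -598.76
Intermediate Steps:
K = -287/29 (K = -9 + 390/(-435) = -9 + 390*(-1/435) = -9 - 26/29 = -287/29 ≈ -9.8965)
S(p, A) = 2 + A (S(p, A) = (-3 + A) + 5 = 2 + A)
c = 36 (c = -6*(-6) = 36)
F(g) = -4 - g
(F(c) + K)*S(-6, 10) = ((-4 - 1*36) - 287/29)*(2 + 10) = ((-4 - 36) - 287/29)*12 = (-40 - 287/29)*12 = -1447/29*12 = -17364/29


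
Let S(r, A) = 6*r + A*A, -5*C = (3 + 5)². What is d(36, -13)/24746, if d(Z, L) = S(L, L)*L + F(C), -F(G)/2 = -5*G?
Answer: -1311/24746 ≈ -0.052978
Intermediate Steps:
C = -64/5 (C = -(3 + 5)²/5 = -⅕*8² = -⅕*64 = -64/5 ≈ -12.800)
S(r, A) = A² + 6*r (S(r, A) = 6*r + A² = A² + 6*r)
F(G) = 10*G (F(G) = -(-10)*G = 10*G)
d(Z, L) = -128 + L*(L² + 6*L) (d(Z, L) = (L² + 6*L)*L + 10*(-64/5) = L*(L² + 6*L) - 128 = -128 + L*(L² + 6*L))
d(36, -13)/24746 = (-128 + (-13)²*(6 - 13))/24746 = (-128 + 169*(-7))*(1/24746) = (-128 - 1183)*(1/24746) = -1311*1/24746 = -1311/24746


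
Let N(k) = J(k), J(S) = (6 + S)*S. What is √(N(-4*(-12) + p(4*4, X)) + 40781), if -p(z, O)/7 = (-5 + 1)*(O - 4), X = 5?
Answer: √47013 ≈ 216.82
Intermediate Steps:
p(z, O) = -112 + 28*O (p(z, O) = -7*(-5 + 1)*(O - 4) = -(-28)*(-4 + O) = -7*(16 - 4*O) = -112 + 28*O)
J(S) = S*(6 + S)
N(k) = k*(6 + k)
√(N(-4*(-12) + p(4*4, X)) + 40781) = √((-4*(-12) + (-112 + 28*5))*(6 + (-4*(-12) + (-112 + 28*5))) + 40781) = √((48 + (-112 + 140))*(6 + (48 + (-112 + 140))) + 40781) = √((48 + 28)*(6 + (48 + 28)) + 40781) = √(76*(6 + 76) + 40781) = √(76*82 + 40781) = √(6232 + 40781) = √47013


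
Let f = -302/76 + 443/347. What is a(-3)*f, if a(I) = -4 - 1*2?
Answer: 106689/6593 ≈ 16.182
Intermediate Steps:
a(I) = -6 (a(I) = -4 - 2 = -6)
f = -35563/13186 (f = -302*1/76 + 443*(1/347) = -151/38 + 443/347 = -35563/13186 ≈ -2.6970)
a(-3)*f = -6*(-35563/13186) = 106689/6593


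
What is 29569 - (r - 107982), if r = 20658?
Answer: 116893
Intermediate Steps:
29569 - (r - 107982) = 29569 - (20658 - 107982) = 29569 - 1*(-87324) = 29569 + 87324 = 116893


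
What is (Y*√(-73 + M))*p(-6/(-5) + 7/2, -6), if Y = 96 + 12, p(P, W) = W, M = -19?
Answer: -1296*I*√23 ≈ -6215.4*I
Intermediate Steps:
Y = 108
(Y*√(-73 + M))*p(-6/(-5) + 7/2, -6) = (108*√(-73 - 19))*(-6) = (108*√(-92))*(-6) = (108*(2*I*√23))*(-6) = (216*I*√23)*(-6) = -1296*I*√23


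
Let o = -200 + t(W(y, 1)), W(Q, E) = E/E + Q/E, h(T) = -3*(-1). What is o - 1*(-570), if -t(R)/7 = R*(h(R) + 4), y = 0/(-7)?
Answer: 321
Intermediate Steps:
h(T) = 3
y = 0 (y = 0*(-⅐) = 0)
W(Q, E) = 1 + Q/E
t(R) = -49*R (t(R) = -7*R*(3 + 4) = -7*R*7 = -49*R)
o = -249 (o = -200 - 49*(1 + 0)/1 = -200 - 49 = -249)
o - 1*(-570) = -249 - 1*(-570) = -249 + 570 = 321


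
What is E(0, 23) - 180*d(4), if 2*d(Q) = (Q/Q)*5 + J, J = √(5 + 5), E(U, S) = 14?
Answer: -436 - 90*√10 ≈ -720.61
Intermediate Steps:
J = √10 ≈ 3.1623
d(Q) = 5/2 + √10/2 (d(Q) = ((Q/Q)*5 + √10)/2 = (1*5 + √10)/2 = (5 + √10)/2 = 5/2 + √10/2)
E(0, 23) - 180*d(4) = 14 - 180*(5/2 + √10/2) = 14 + (-450 - 90*√10) = -436 - 90*√10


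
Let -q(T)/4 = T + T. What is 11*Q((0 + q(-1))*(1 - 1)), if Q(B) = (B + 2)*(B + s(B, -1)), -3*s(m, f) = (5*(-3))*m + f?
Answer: 22/3 ≈ 7.3333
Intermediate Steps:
q(T) = -8*T (q(T) = -4*(T + T) = -8*T)
s(m, f) = 5*m - f/3 (s(m, f) = -((5*(-3))*m + f)/3 = -(-15*m + f)/3 = -(f - 15*m)/3 = 5*m - f/3)
Q(B) = (2 + B)*(⅓ + 6*B) (Q(B) = (B + 2)*(B + (5*B - ⅓*(-1))) = (2 + B)*(B + (5*B + ⅓)) = (2 + B)*(B + (⅓ + 5*B)) = (2 + B)*(⅓ + 6*B))
11*Q((0 + q(-1))*(1 - 1)) = 11*(⅔ + 6*((0 - 8*(-1))*(1 - 1))² + 37*((0 - 8*(-1))*(1 - 1))/3) = 11*(⅔ + 6*((0 + 8)*0)² + 37*((0 + 8)*0)/3) = 11*(⅔ + 6*(8*0)² + 37*(8*0)/3) = 11*(⅔ + 6*0² + (37/3)*0) = 11*(⅔ + 6*0 + 0) = 11*(⅔ + 0 + 0) = 11*(⅔) = 22/3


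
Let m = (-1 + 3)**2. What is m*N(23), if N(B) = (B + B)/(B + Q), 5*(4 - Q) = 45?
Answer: 92/9 ≈ 10.222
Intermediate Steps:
Q = -5 (Q = 4 - 1/5*45 = 4 - 9 = -5)
N(B) = 2*B/(-5 + B) (N(B) = (B + B)/(B - 5) = (2*B)/(-5 + B) = 2*B/(-5 + B))
m = 4 (m = 2**2 = 4)
m*N(23) = 4*(2*23/(-5 + 23)) = 4*(2*23/18) = 4*(2*23*(1/18)) = 4*(23/9) = 92/9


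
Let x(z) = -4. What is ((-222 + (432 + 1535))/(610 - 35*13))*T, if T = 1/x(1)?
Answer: -349/124 ≈ -2.8145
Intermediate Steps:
T = -1/4 (T = 1/(-4) = -1/4 ≈ -0.25000)
((-222 + (432 + 1535))/(610 - 35*13))*T = ((-222 + (432 + 1535))/(610 - 35*13))*(-1/4) = ((-222 + 1967)/(610 - 455))*(-1/4) = (1745/155)*(-1/4) = (1745*(1/155))*(-1/4) = (349/31)*(-1/4) = -349/124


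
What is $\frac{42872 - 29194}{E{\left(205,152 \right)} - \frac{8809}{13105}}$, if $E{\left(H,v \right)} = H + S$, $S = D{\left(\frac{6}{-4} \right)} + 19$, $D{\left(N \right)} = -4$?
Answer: $\frac{25607170}{410613} \approx 62.363$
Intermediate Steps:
$S = 15$ ($S = -4 + 19 = 15$)
$E{\left(H,v \right)} = 15 + H$ ($E{\left(H,v \right)} = H + 15 = 15 + H$)
$\frac{42872 - 29194}{E{\left(205,152 \right)} - \frac{8809}{13105}} = \frac{42872 - 29194}{\left(15 + 205\right) - \frac{8809}{13105}} = \frac{13678}{220 - \frac{8809}{13105}} = \frac{13678}{\frac{2874291}{13105}} = 13678 \cdot \frac{13105}{2874291} = \frac{25607170}{410613}$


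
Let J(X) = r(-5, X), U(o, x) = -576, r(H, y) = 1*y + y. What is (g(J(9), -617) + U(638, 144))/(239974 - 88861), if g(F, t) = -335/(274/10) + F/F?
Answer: -80450/20702481 ≈ -0.0038860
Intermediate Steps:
r(H, y) = 2*y (r(H, y) = y + y = 2*y)
J(X) = 2*X
g(F, t) = -1538/137 (g(F, t) = -335/(274*(⅒)) + 1 = -335/137/5 + 1 = -335*5/137 + 1 = -1675/137 + 1 = -1538/137)
(g(J(9), -617) + U(638, 144))/(239974 - 88861) = (-1538/137 - 576)/(239974 - 88861) = -80450/137/151113 = -80450/137*1/151113 = -80450/20702481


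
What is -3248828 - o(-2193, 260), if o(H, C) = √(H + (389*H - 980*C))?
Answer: -3248828 - I*√1110070 ≈ -3.2488e+6 - 1053.6*I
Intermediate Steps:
o(H, C) = √(-980*C + 390*H) (o(H, C) = √(H + (-980*C + 389*H)) = √(-980*C + 390*H))
-3248828 - o(-2193, 260) = -3248828 - √(-980*260 + 390*(-2193)) = -3248828 - √(-254800 - 855270) = -3248828 - √(-1110070) = -3248828 - I*√1110070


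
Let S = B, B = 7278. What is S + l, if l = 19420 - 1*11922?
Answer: 14776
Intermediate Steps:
S = 7278
l = 7498 (l = 19420 - 11922 = 7498)
S + l = 7278 + 7498 = 14776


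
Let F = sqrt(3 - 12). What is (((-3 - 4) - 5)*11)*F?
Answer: -396*I ≈ -396.0*I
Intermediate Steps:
F = 3*I (F = sqrt(-9) = 3*I ≈ 3.0*I)
(((-3 - 4) - 5)*11)*F = (((-3 - 4) - 5)*11)*(3*I) = ((-7 - 5)*11)*(3*I) = (-12*11)*(3*I) = -396*I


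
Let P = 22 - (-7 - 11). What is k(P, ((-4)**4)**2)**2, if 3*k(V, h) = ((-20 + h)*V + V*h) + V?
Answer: 27479822094400/9 ≈ 3.0533e+12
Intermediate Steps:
P = 40 (P = 22 - 1*(-18) = 22 + 18 = 40)
k(V, h) = V/3 + V*h/3 + V*(-20 + h)/3 (k(V, h) = (((-20 + h)*V + V*h) + V)/3 = ((V*(-20 + h) + V*h) + V)/3 = ((V*h + V*(-20 + h)) + V)/3 = (V + V*h + V*(-20 + h))/3 = V/3 + V*h/3 + V*(-20 + h)/3)
k(P, ((-4)**4)**2)**2 = ((1/3)*40*(-19 + 2*((-4)**4)**2))**2 = ((1/3)*40*(-19 + 2*256**2))**2 = ((1/3)*40*(-19 + 2*65536))**2 = ((1/3)*40*(-19 + 131072))**2 = ((1/3)*40*131053)**2 = (5242120/3)**2 = 27479822094400/9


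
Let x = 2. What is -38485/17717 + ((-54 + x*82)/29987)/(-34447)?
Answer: -5679078827505/2614427300359 ≈ -2.1722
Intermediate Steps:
-38485/17717 + ((-54 + x*82)/29987)/(-34447) = -38485/17717 + ((-54 + 2*82)/29987)/(-34447) = -38485*1/17717 + ((-54 + 164)*(1/29987))*(-1/34447) = -38485/17717 + (110*(1/29987))*(-1/34447) = -38485/17717 + (110/29987)*(-1/34447) = -38485/17717 - 110/1032962189 = -5679078827505/2614427300359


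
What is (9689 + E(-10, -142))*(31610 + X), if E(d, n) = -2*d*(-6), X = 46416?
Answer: 746630794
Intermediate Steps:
E(d, n) = 12*d
(9689 + E(-10, -142))*(31610 + X) = (9689 + 12*(-10))*(31610 + 46416) = (9689 - 120)*78026 = 9569*78026 = 746630794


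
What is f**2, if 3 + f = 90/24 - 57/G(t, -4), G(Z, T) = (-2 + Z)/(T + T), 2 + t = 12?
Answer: 53361/16 ≈ 3335.1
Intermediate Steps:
t = 10 (t = -2 + 12 = 10)
G(Z, T) = (-2 + Z)/(2*T) (G(Z, T) = (-2 + Z)/((2*T)) = (-2 + Z)*(1/(2*T)) = (-2 + Z)/(2*T))
f = 231/4 (f = -3 + (90/24 - 57*(-8/(-2 + 10))) = -3 + (90*(1/24) - 57/((1/2)*(-1/4)*8)) = -3 + (15/4 - 57/(-1)) = -3 + (15/4 - 57*(-1)) = -3 + (15/4 + 57) = -3 + 243/4 = 231/4 ≈ 57.750)
f**2 = (231/4)**2 = 53361/16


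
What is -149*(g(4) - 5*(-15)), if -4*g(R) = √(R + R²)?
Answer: -11175 + 149*√5/2 ≈ -11008.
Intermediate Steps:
g(R) = -√(R + R²)/4
-149*(g(4) - 5*(-15)) = -149*(-2*√(1 + 4)/4 - 5*(-15)) = -149*(-2*√5/4 + 75) = -149*(-√5/2 + 75) = -149*(75 - √5/2) = -11175 + 149*√5/2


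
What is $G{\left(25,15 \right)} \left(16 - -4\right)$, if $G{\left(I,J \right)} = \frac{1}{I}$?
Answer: $\frac{4}{5} \approx 0.8$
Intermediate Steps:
$G{\left(25,15 \right)} \left(16 - -4\right) = \frac{16 - -4}{25} = \frac{16 + 4}{25} = \frac{1}{25} \cdot 20 = \frac{4}{5}$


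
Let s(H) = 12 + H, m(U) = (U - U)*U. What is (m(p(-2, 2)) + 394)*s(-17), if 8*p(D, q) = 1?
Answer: -1970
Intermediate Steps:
p(D, q) = ⅛ (p(D, q) = (⅛)*1 = ⅛)
m(U) = 0 (m(U) = 0*U = 0)
(m(p(-2, 2)) + 394)*s(-17) = (0 + 394)*(12 - 17) = 394*(-5) = -1970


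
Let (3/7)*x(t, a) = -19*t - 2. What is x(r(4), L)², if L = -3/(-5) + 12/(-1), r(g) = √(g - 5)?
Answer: -5831/3 + 3724*I/9 ≈ -1943.7 + 413.78*I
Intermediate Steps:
r(g) = √(-5 + g)
L = -57/5 (L = -3*(-⅕) + 12*(-1) = ⅗ - 12 = -57/5 ≈ -11.400)
x(t, a) = -14/3 - 133*t/3 (x(t, a) = 7*(-19*t - 2)/3 = 7*(-2 - 19*t)/3 = -14/3 - 133*t/3)
x(r(4), L)² = (-14/3 - 133*√(-5 + 4)/3)² = (-14/3 - 133*I/3)²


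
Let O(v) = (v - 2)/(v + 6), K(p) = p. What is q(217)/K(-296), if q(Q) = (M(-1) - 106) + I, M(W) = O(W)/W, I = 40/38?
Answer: 9913/28120 ≈ 0.35252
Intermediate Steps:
I = 20/19 (I = 40*(1/38) = 20/19 ≈ 1.0526)
O(v) = (-2 + v)/(6 + v)
M(W) = (-2 + W)/(W*(6 + W)) (M(W) = ((-2 + W)/(6 + W))/W = (-2 + W)/(W*(6 + W)))
q(Q) = -9913/95 (q(Q) = ((-2 - 1)/((-1)*(6 - 1)) - 106) + 20/19 = (-1*(-3)/5 - 106) + 20/19 = (-1*⅕*(-3) - 106) + 20/19 = (⅗ - 106) + 20/19 = -527/5 + 20/19 = -9913/95)
q(217)/K(-296) = -9913/95/(-296) = -9913/95*(-1/296) = 9913/28120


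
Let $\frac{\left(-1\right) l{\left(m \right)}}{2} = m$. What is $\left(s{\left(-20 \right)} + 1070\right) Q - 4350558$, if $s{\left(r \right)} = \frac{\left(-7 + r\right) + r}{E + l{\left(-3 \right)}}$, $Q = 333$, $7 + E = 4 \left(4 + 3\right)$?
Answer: $- \frac{11984483}{3} \approx -3.9948 \cdot 10^{6}$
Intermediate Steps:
$l{\left(m \right)} = - 2 m$
$E = 21$ ($E = -7 + 4 \left(4 + 3\right) = -7 + 4 \cdot 7 = -7 + 28 = 21$)
$s{\left(r \right)} = - \frac{7}{27} + \frac{2 r}{27}$ ($s{\left(r \right)} = \frac{\left(-7 + r\right) + r}{21 - -6} = \frac{-7 + 2 r}{21 + 6} = \frac{-7 + 2 r}{27} = \left(-7 + 2 r\right) \frac{1}{27} = - \frac{7}{27} + \frac{2 r}{27}$)
$\left(s{\left(-20 \right)} + 1070\right) Q - 4350558 = \left(\left(- \frac{7}{27} + \frac{2}{27} \left(-20\right)\right) + 1070\right) 333 - 4350558 = \left(\left(- \frac{7}{27} - \frac{40}{27}\right) + 1070\right) 333 - 4350558 = \left(- \frac{47}{27} + 1070\right) 333 - 4350558 = \frac{28843}{27} \cdot 333 - 4350558 = \frac{1067191}{3} - 4350558 = - \frac{11984483}{3}$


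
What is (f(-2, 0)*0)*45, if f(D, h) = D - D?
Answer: 0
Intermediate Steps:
f(D, h) = 0
(f(-2, 0)*0)*45 = (0*0)*45 = 0*45 = 0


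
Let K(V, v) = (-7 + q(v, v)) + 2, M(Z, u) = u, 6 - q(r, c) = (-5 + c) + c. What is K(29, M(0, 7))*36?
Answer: -288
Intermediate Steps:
q(r, c) = 11 - 2*c (q(r, c) = 6 - ((-5 + c) + c) = 6 - (-5 + 2*c) = 6 + (5 - 2*c) = 11 - 2*c)
K(V, v) = 6 - 2*v (K(V, v) = (-7 + (11 - 2*v)) + 2 = (4 - 2*v) + 2 = 6 - 2*v)
K(29, M(0, 7))*36 = (6 - 2*7)*36 = (6 - 14)*36 = -8*36 = -288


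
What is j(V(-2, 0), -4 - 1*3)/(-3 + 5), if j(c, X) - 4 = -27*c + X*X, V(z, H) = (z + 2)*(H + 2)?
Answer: 53/2 ≈ 26.500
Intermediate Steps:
V(z, H) = (2 + H)*(2 + z) (V(z, H) = (2 + z)*(2 + H) = (2 + H)*(2 + z))
j(c, X) = 4 + X**2 - 27*c (j(c, X) = 4 + (-27*c + X*X) = 4 + (-27*c + X**2) = 4 + (X**2 - 27*c) = 4 + X**2 - 27*c)
j(V(-2, 0), -4 - 1*3)/(-3 + 5) = (4 + (-4 - 1*3)**2 - 27*(4 + 2*0 + 2*(-2) + 0*(-2)))/(-3 + 5) = (4 + (-4 - 3)**2 - 27*(4 + 0 - 4 + 0))/2 = (4 + (-7)**2 - 27*0)*(1/2) = (4 + 49 + 0)*(1/2) = 53*(1/2) = 53/2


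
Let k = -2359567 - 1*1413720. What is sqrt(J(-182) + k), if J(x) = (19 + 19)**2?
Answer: I*sqrt(3771843) ≈ 1942.1*I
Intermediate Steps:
J(x) = 1444 (J(x) = 38**2 = 1444)
k = -3773287 (k = -2359567 - 1413720 = -3773287)
sqrt(J(-182) + k) = sqrt(1444 - 3773287) = sqrt(-3771843) = I*sqrt(3771843)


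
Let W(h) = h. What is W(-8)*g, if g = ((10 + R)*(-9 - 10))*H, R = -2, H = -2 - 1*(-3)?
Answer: 1216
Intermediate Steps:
H = 1 (H = -2 + 3 = 1)
g = -152 (g = ((10 - 2)*(-9 - 10))*1 = (8*(-19))*1 = -152*1 = -152)
W(-8)*g = -8*(-152) = 1216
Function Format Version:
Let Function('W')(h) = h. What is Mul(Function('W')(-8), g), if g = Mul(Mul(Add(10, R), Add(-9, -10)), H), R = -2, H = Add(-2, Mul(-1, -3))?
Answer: 1216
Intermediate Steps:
H = 1 (H = Add(-2, 3) = 1)
g = -152 (g = Mul(Mul(Add(10, -2), Add(-9, -10)), 1) = Mul(Mul(8, -19), 1) = Mul(-152, 1) = -152)
Mul(Function('W')(-8), g) = Mul(-8, -152) = 1216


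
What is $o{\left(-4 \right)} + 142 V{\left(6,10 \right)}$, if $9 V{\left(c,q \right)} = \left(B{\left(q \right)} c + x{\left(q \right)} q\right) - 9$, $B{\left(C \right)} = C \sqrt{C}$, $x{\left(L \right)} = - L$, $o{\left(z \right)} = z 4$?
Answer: $- \frac{15622}{9} + \frac{2840 \sqrt{10}}{3} \approx 1257.8$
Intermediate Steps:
$o{\left(z \right)} = 4 z$
$B{\left(C \right)} = C^{\frac{3}{2}}$
$V{\left(c,q \right)} = -1 - \frac{q^{2}}{9} + \frac{c q^{\frac{3}{2}}}{9}$ ($V{\left(c,q \right)} = \frac{\left(q^{\frac{3}{2}} c + - q q\right) - 9}{9} = \frac{\left(c q^{\frac{3}{2}} - q^{2}\right) - 9}{9} = \frac{\left(- q^{2} + c q^{\frac{3}{2}}\right) - 9}{9} = \frac{-9 - q^{2} + c q^{\frac{3}{2}}}{9} = -1 - \frac{q^{2}}{9} + \frac{c q^{\frac{3}{2}}}{9}$)
$o{\left(-4 \right)} + 142 V{\left(6,10 \right)} = 4 \left(-4\right) + 142 \left(-1 - \frac{10^{2}}{9} + \frac{1}{9} \cdot 6 \cdot 10^{\frac{3}{2}}\right) = -16 + 142 \left(-1 - \frac{100}{9} + \frac{1}{9} \cdot 6 \cdot 10 \sqrt{10}\right) = -16 + 142 \left(-1 - \frac{100}{9} + \frac{20 \sqrt{10}}{3}\right) = -16 + 142 \left(- \frac{109}{9} + \frac{20 \sqrt{10}}{3}\right) = -16 - \left(\frac{15478}{9} - \frac{2840 \sqrt{10}}{3}\right) = - \frac{15622}{9} + \frac{2840 \sqrt{10}}{3}$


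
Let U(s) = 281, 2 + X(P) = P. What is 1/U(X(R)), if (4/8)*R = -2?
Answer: 1/281 ≈ 0.0035587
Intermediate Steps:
R = -4 (R = 2*(-2) = -4)
X(P) = -2 + P
1/U(X(R)) = 1/281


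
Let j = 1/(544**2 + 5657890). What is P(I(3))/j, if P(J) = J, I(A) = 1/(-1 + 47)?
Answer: 129431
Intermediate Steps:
I(A) = 1/46
j = 1/5953826 (j = 1/(295936 + 5657890) = 1/5953826 ≈ 1.6796e-7)
P(I(3))/j = 1/(46*(1/5953826)) = (1/46)*5953826 = 129431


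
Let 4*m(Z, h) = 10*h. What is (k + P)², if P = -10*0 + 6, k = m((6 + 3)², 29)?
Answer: 24649/4 ≈ 6162.3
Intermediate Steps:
m(Z, h) = 5*h/2 (m(Z, h) = (10*h)/4 = 5*h/2)
k = 145/2 (k = (5/2)*29 = 145/2 ≈ 72.500)
P = 6 (P = 0 + 6 = 6)
(k + P)² = (145/2 + 6)² = (157/2)² = 24649/4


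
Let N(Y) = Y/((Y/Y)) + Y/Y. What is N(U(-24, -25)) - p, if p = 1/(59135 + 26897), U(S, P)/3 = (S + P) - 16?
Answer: -16690209/86032 ≈ -194.00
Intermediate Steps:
U(S, P) = -48 + 3*P + 3*S (U(S, P) = 3*((S + P) - 16) = 3*((P + S) - 16) = 3*(-16 + P + S) = -48 + 3*P + 3*S)
N(Y) = 1 + Y (N(Y) = Y/1 + 1 = Y*1 + 1 = Y + 1 = 1 + Y)
p = 1/86032 ≈ 1.1624e-5
N(U(-24, -25)) - p = (1 + (-48 + 3*(-25) + 3*(-24))) - 1*1/86032 = (1 + (-48 - 75 - 72)) - 1/86032 = (1 - 195) - 1/86032 = -194 - 1/86032 = -16690209/86032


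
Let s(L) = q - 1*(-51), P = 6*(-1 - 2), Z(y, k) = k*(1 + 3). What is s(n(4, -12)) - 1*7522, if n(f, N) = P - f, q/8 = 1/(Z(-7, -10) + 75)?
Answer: -261477/35 ≈ -7470.8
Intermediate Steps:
Z(y, k) = 4*k (Z(y, k) = k*4 = 4*k)
q = 8/35 (q = 8/(4*(-10) + 75) = 8/(-40 + 75) = 8/35 ≈ 0.22857)
P = -18 (P = 6*(-3) = -18)
n(f, N) = -18 - f
s(L) = 1793/35 (s(L) = 8/35 - 1*(-51) = 8/35 + 51 = 1793/35)
s(n(4, -12)) - 1*7522 = 1793/35 - 1*7522 = 1793/35 - 7522 = -261477/35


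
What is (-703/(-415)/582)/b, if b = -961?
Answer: -703/232110330 ≈ -3.0287e-6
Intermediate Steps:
(-703/(-415)/582)/b = (-703/(-415)/582)/(-961) = (-703*(-1/415)*(1/582))*(-1/961) = ((703/415)*(1/582))*(-1/961) = (703/241530)*(-1/961) = -703/232110330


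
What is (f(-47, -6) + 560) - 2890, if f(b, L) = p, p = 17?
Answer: -2313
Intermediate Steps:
f(b, L) = 17
(f(-47, -6) + 560) - 2890 = (17 + 560) - 2890 = 577 - 2890 = -2313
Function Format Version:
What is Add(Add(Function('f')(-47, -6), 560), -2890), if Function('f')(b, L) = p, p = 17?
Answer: -2313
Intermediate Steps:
Function('f')(b, L) = 17
Add(Add(Function('f')(-47, -6), 560), -2890) = Add(Add(17, 560), -2890) = Add(577, -2890) = -2313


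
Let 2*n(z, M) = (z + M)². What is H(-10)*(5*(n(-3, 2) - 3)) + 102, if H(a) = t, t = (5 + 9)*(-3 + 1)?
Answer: 452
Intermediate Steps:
n(z, M) = (M + z)²/2 (n(z, M) = (z + M)²/2 = (M + z)²/2)
t = -28 (t = 14*(-2) = -28)
H(a) = -28
H(-10)*(5*(n(-3, 2) - 3)) + 102 = -140*((2 - 3)²/2 - 3) + 102 = -140*((½)*(-1)² - 3) + 102 = -140*((½)*1 - 3) + 102 = -140*(½ - 3) + 102 = -140*(-5)/2 + 102 = -28*(-25/2) + 102 = 350 + 102 = 452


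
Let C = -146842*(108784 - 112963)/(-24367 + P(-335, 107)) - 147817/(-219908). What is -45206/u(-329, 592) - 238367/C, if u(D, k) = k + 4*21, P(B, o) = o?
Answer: -655075309910219823/11402730470974778 ≈ -57.449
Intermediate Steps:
u(D, k) = 84 + k (u(D, k) = k + 84 = 84 + k)
C = -33735888967381/1333742020 (C = -146842*(108784 - 112963)/(-24367 + 107) - 147817/(-219908) = -146842/((-24260/(-4179))) - 147817*(-1/219908) = -146842/((-24260*(-1/4179))) + 147817/219908 = -146842/24260/4179 + 147817/219908 = -146842*4179/24260 + 147817/219908 = -306826359/12130 + 147817/219908 = -33735888967381/1333742020 ≈ -25294.)
-45206/u(-329, 592) - 238367/C = -45206/(84 + 592) - 238367/(-33735888967381/1333742020) = -45206/676 - 238367*(-1333742020/33735888967381) = -45206*1/676 + 317920084081340/33735888967381 = -22603/338 + 317920084081340/33735888967381 = -655075309910219823/11402730470974778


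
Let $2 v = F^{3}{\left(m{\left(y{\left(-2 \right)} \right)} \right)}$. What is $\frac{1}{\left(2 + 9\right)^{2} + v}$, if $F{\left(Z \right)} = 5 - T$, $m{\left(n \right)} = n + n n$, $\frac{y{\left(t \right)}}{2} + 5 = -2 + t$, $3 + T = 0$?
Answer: $\frac{1}{377} \approx 0.0026525$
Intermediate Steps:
$T = -3$ ($T = -3 + 0 = -3$)
$y{\left(t \right)} = -14 + 2 t$ ($y{\left(t \right)} = -10 + 2 \left(-2 + t\right) = -10 + \left(-4 + 2 t\right) = -14 + 2 t$)
$m{\left(n \right)} = n + n^{2}$
$F{\left(Z \right)} = 8$ ($F{\left(Z \right)} = 5 - -3 = 5 + 3 = 8$)
$v = 256$ ($v = \frac{8^{3}}{2} = \frac{1}{2} \cdot 512 = 256$)
$\frac{1}{\left(2 + 9\right)^{2} + v} = \frac{1}{\left(2 + 9\right)^{2} + 256} = \frac{1}{11^{2} + 256} = \frac{1}{121 + 256} = \frac{1}{377}$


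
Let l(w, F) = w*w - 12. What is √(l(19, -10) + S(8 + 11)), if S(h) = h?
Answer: 4*√23 ≈ 19.183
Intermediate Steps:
l(w, F) = -12 + w² (l(w, F) = w² - 12 = -12 + w²)
√(l(19, -10) + S(8 + 11)) = √((-12 + 19²) + (8 + 11)) = √((-12 + 361) + 19) = √(349 + 19) = √368 = 4*√23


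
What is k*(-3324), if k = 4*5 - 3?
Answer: -56508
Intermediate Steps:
k = 17 (k = 20 - 3 = 17)
k*(-3324) = 17*(-3324) = -56508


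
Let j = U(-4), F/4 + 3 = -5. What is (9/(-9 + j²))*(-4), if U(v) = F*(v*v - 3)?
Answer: -36/173047 ≈ -0.00020804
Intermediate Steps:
F = -32 (F = -12 + 4*(-5) = -12 - 20 = -32)
U(v) = 96 - 32*v² (U(v) = -32*(v*v - 3) = -32*(v² - 3) = -32*(-3 + v²) = 96 - 32*v²)
j = -416 (j = 96 - 32*(-4)² = 96 - 32*16 = 96 - 512 = -416)
(9/(-9 + j²))*(-4) = (9/(-9 + (-416)²))*(-4) = (9/(-9 + 173056))*(-4) = (9/173047)*(-4) = -36/173047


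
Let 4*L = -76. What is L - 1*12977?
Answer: -12996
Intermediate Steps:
L = -19 (L = (¼)*(-76) = -19)
L - 1*12977 = -19 - 1*12977 = -19 - 12977 = -12996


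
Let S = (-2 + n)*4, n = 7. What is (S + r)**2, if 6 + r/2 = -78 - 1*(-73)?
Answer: 4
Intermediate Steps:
S = 20 (S = (-2 + 7)*4 = 5*4 = 20)
r = -22 (r = -12 + 2*(-78 - 1*(-73)) = -12 + 2*(-78 + 73) = -12 + 2*(-5) = -12 - 10 = -22)
(S + r)**2 = (20 - 22)**2 = (-2)**2 = 4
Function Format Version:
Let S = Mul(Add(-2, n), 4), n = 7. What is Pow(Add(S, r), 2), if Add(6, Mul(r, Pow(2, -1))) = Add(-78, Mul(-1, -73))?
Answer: 4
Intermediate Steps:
S = 20 (S = Mul(Add(-2, 7), 4) = Mul(5, 4) = 20)
r = -22 (r = Add(-12, Mul(2, Add(-78, Mul(-1, -73)))) = Add(-12, Mul(2, Add(-78, 73))) = Add(-12, Mul(2, -5)) = Add(-12, -10) = -22)
Pow(Add(S, r), 2) = Pow(Add(20, -22), 2) = Pow(-2, 2) = 4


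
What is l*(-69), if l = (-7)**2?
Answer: -3381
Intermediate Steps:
l = 49
l*(-69) = 49*(-69) = -3381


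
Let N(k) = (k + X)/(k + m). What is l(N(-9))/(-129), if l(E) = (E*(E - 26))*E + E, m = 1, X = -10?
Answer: 67013/66048 ≈ 1.0146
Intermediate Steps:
N(k) = (-10 + k)/(1 + k) (N(k) = (k - 10)/(k + 1) = (-10 + k)/(1 + k))
l(E) = E + E**2*(-26 + E) (l(E) = (E*(-26 + E))*E + E = E**2*(-26 + E) + E = E + E**2*(-26 + E))
l(N(-9))/(-129) = (((-10 - 9)/(1 - 9))*(1 + ((-10 - 9)/(1 - 9))**2 - 26*(-10 - 9)/(1 - 9)))/(-129) = ((-19/(-8))*(1 + (-19/(-8))**2 - 26*(-19)/(-8)))*(-1/129) = ((-1/8*(-19))*(1 + (-1/8*(-19))**2 - (-13)*(-19)/4))*(-1/129) = (19*(1 + (19/8)**2 - 26*19/8)/8)*(-1/129) = (19*(1 + 361/64 - 247/4)/8)*(-1/129) = ((19/8)*(-3527/64))*(-1/129) = -67013/512*(-1/129) = 67013/66048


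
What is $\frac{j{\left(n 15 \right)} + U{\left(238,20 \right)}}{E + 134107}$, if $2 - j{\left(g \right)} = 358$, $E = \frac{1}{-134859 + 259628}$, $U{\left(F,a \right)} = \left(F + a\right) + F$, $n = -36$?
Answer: $\frac{4366915}{4183099071} \approx 0.0010439$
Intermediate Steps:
$U{\left(F,a \right)} = a + 2 F$
$E = \frac{1}{124769} \approx 8.0148 \cdot 10^{-6}$
$j{\left(g \right)} = -356$ ($j{\left(g \right)} = 2 - 358 = -356$)
$\frac{j{\left(n 15 \right)} + U{\left(238,20 \right)}}{E + 134107} = \frac{-356 + \left(20 + 2 \cdot 238\right)}{\frac{1}{124769} + 134107} = \frac{-356 + \left(20 + 476\right)}{\frac{16732396284}{124769}} = \left(-356 + 496\right) \frac{124769}{16732396284} = 140 \cdot \frac{124769}{16732396284} = \frac{4366915}{4183099071}$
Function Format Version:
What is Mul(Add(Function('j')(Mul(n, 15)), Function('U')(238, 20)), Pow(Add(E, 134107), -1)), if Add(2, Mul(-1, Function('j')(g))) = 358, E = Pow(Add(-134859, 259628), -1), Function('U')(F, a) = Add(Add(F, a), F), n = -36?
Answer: Rational(4366915, 4183099071) ≈ 0.0010439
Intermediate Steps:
Function('U')(F, a) = Add(a, Mul(2, F))
E = Rational(1, 124769) (E = Pow(124769, -1) = Rational(1, 124769) ≈ 8.0148e-6)
Function('j')(g) = -356 (Function('j')(g) = Add(2, Mul(-1, 358)) = Add(2, -358) = -356)
Mul(Add(Function('j')(Mul(n, 15)), Function('U')(238, 20)), Pow(Add(E, 134107), -1)) = Mul(Add(-356, Add(20, Mul(2, 238))), Pow(Add(Rational(1, 124769), 134107), -1)) = Mul(Add(-356, Add(20, 476)), Pow(Rational(16732396284, 124769), -1)) = Mul(Add(-356, 496), Rational(124769, 16732396284)) = Mul(140, Rational(124769, 16732396284)) = Rational(4366915, 4183099071)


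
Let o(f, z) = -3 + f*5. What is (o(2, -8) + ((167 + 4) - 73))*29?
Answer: 3045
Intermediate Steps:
o(f, z) = -3 + 5*f
(o(2, -8) + ((167 + 4) - 73))*29 = ((-3 + 5*2) + ((167 + 4) - 73))*29 = ((-3 + 10) + (171 - 73))*29 = (7 + 98)*29 = 105*29 = 3045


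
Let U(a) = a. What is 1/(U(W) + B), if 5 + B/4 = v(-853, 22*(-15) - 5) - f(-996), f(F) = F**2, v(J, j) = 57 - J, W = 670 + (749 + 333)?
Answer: -1/3962692 ≈ -2.5235e-7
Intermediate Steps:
W = 1752 (W = 670 + 1082 = 1752)
B = -3964444 (B = -20 + 4*((57 - 1*(-853)) - 1*(-996)**2) = -20 + 4*((57 + 853) - 1*992016) = -20 + 4*(910 - 992016) = -20 + 4*(-991106) = -20 - 3964424 = -3964444)
1/(U(W) + B) = 1/(1752 - 3964444) = 1/(-3962692) = -1/3962692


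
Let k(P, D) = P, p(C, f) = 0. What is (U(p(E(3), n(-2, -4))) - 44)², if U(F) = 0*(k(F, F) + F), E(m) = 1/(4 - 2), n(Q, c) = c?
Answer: 1936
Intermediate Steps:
E(m) = ½ (E(m) = 1/2 = ½)
U(F) = 0 (U(F) = 0*(F + F) = 0*(2*F) = 0)
(U(p(E(3), n(-2, -4))) - 44)² = (0 - 44)² = (-44)² = 1936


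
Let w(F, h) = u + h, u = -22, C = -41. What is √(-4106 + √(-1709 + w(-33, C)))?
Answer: √(-4106 + 2*I*√443) ≈ 0.3285 + 64.079*I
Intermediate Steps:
w(F, h) = -22 + h
√(-4106 + √(-1709 + w(-33, C))) = √(-4106 + √(-1709 + (-22 - 41))) = √(-4106 + √(-1709 - 63)) = √(-4106 + √(-1772)) = √(-4106 + 2*I*√443)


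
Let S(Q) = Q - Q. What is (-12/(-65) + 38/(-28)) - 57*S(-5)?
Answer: -1067/910 ≈ -1.1725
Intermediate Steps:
S(Q) = 0
(-12/(-65) + 38/(-28)) - 57*S(-5) = (-12/(-65) + 38/(-28)) - 57*0 = (-12*(-1/65) + 38*(-1/28)) + 0 = (12/65 - 19/14) + 0 = -1067/910 + 0 = -1067/910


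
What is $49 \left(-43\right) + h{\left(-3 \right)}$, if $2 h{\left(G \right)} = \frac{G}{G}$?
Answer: $- \frac{4213}{2} \approx -2106.5$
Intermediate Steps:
$h{\left(G \right)} = \frac{1}{2}$ ($h{\left(G \right)} = \frac{G \frac{1}{G}}{2} = \frac{1}{2} \cdot 1 = \frac{1}{2}$)
$49 \left(-43\right) + h{\left(-3 \right)} = 49 \left(-43\right) + \frac{1}{2} = -2107 + \frac{1}{2} = - \frac{4213}{2}$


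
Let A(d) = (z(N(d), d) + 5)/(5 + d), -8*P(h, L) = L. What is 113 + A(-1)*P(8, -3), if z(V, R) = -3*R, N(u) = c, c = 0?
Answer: 455/4 ≈ 113.75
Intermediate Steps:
P(h, L) = -L/8
N(u) = 0
A(d) = (5 - 3*d)/(5 + d) (A(d) = (-3*d + 5)/(5 + d) = (5 - 3*d)/(5 + d))
113 + A(-1)*P(8, -3) = 113 + ((5 - 3*(-1))/(5 - 1))*(-⅛*(-3)) = 113 + ((5 + 3)/4)*(3/8) = 113 + ((¼)*8)*(3/8) = 113 + 2*(3/8) = 113 + ¾ = 455/4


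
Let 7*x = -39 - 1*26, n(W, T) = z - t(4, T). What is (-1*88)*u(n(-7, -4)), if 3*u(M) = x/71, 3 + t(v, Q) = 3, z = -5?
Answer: 5720/1491 ≈ 3.8363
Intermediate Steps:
t(v, Q) = 0 (t(v, Q) = -3 + 3 = 0)
n(W, T) = -5 (n(W, T) = -5 - 1*0 = -5 + 0 = -5)
x = -65/7 (x = (-39 - 1*26)/7 = (-39 - 26)/7 = (⅐)*(-65) = -65/7 ≈ -9.2857)
u(M) = -65/1491 (u(M) = (-65/7/71)/3 = (-65/7*1/71)/3 = (⅓)*(-65/497) = -65/1491)
(-1*88)*u(n(-7, -4)) = -1*88*(-65/1491) = -88*(-65/1491) = 5720/1491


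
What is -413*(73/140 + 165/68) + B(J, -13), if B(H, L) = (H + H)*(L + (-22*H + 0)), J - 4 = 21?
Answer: -2496236/85 ≈ -29367.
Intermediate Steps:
J = 25 (J = 4 + 21 = 25)
B(H, L) = 2*H*(L - 22*H) (B(H, L) = (2*H)*(L - 22*H) = 2*H*(L - 22*H))
-413*(73/140 + 165/68) + B(J, -13) = -413*(73/140 + 165/68) + 2*25*(-13 - 22*25) = -413*(73*(1/140) + 165*(1/68)) + 2*25*(-13 - 550) = -413*(73/140 + 165/68) + 2*25*(-563) = -413*1754/595 - 28150 = -103486/85 - 28150 = -2496236/85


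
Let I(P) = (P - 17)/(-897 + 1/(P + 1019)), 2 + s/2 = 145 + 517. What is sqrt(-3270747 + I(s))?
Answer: I*sqrt(293829895244948278)/299726 ≈ 1808.5*I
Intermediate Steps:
s = 1320 (s = -4 + 2*(145 + 517) = -4 + 2*662 = -4 + 1324 = 1320)
I(P) = (-17 + P)/(-897 + 1/(1019 + P))
sqrt(-3270747 + I(s)) = sqrt(-3270747 + (17323 - 1*1320**2 - 1002*1320)/(914042 + 897*1320)) = sqrt(-3270747 + (17323 - 1*1742400 - 1322640)/(914042 + 1184040)) = sqrt(-3270747 + (17323 - 1742400 - 1322640)/2098082) = sqrt(-3270747 + (1/2098082)*(-3047717)) = sqrt(-3270747 - 3047717/2098082) = sqrt(-6862298454971/2098082) = I*sqrt(293829895244948278)/299726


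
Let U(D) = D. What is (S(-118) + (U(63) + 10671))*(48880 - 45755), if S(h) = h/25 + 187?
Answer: 34113375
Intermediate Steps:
S(h) = 187 + h/25 (S(h) = h/25 + 187 = 187 + h/25)
(S(-118) + (U(63) + 10671))*(48880 - 45755) = ((187 + (1/25)*(-118)) + (63 + 10671))*(48880 - 45755) = ((187 - 118/25) + 10734)*3125 = (4557/25 + 10734)*3125 = (272907/25)*3125 = 34113375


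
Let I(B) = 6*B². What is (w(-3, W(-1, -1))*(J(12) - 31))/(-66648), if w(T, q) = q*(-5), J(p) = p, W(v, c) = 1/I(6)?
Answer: -95/14395968 ≈ -6.5991e-6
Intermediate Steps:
W(v, c) = 1/216 (W(v, c) = 1/(6*6²) = 1/(6*36) = 1/216)
w(T, q) = -5*q
(w(-3, W(-1, -1))*(J(12) - 31))/(-66648) = ((-5*1/216)*(12 - 31))/(-66648) = -5/216*(-19)*(-1/66648) = (95/216)*(-1/66648) = -95/14395968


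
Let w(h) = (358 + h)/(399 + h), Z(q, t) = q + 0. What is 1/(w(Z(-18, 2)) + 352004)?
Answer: 381/134113864 ≈ 2.8409e-6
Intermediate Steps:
Z(q, t) = q
w(h) = (358 + h)/(399 + h)
1/(w(Z(-18, 2)) + 352004) = 1/((358 - 18)/(399 - 18) + 352004) = 1/(340/381 + 352004) = 1/(134113864/381) = 381/134113864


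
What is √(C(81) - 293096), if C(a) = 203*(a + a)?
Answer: I*√260210 ≈ 510.11*I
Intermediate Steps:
C(a) = 406*a (C(a) = 203*(2*a) = 406*a)
√(C(81) - 293096) = √(406*81 - 293096) = √(32886 - 293096) = √(-260210) = I*√260210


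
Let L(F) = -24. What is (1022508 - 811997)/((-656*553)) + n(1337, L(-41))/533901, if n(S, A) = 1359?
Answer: -5328525319/9222961808 ≈ -0.57775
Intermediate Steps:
(1022508 - 811997)/((-656*553)) + n(1337, L(-41))/533901 = (1022508 - 811997)/((-656*553)) + 1359/533901 = 210511/(-362768) + 1359*(1/533901) = 210511*(-1/362768) + 453/177967 = -30073/51824 + 453/177967 = -5328525319/9222961808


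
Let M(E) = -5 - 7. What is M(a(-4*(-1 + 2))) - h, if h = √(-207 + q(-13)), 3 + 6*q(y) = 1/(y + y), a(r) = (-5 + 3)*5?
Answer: -12 - I*√1262469/78 ≈ -12.0 - 14.405*I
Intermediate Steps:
a(r) = -10 (a(r) = -2*5 = -10)
M(E) = -12
q(y) = -½ + 1/(12*y) (q(y) = -½ + 1/(6*(y + y)) = -½ + 1/(6*((2*y))) = -½ + (1/(2*y))/6 = -½ + 1/(12*y))
h = I*√1262469/78 (h = √(-207 + (1/12)*(1 - 6*(-13))/(-13)) = √(-207 + (1/12)*(-1/13)*(1 + 78)) = √(-207 + (1/12)*(-1/13)*79) = √(-207 - 79/156) = √(-32371/156) = I*√1262469/78 ≈ 14.405*I)
M(a(-4*(-1 + 2))) - h = -12 - I*√1262469/78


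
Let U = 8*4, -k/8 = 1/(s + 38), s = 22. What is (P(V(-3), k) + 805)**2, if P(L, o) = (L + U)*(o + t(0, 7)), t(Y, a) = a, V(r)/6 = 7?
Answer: 387971809/225 ≈ 1.7243e+6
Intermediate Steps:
V(r) = 42 (V(r) = 6*7 = 42)
k = -2/15 (k = -8/(22 + 38) = -8/60 = -8*1/60 = -2/15 ≈ -0.13333)
U = 32
P(L, o) = (7 + o)*(32 + L) (P(L, o) = (L + 32)*(o + 7) = (32 + L)*(7 + o) = (7 + o)*(32 + L))
(P(V(-3), k) + 805)**2 = ((224 + 7*42 + 32*(-2/15) + 42*(-2/15)) + 805)**2 = ((224 + 294 - 64/15 - 28/5) + 805)**2 = (7622/15 + 805)**2 = (19697/15)**2 = 387971809/225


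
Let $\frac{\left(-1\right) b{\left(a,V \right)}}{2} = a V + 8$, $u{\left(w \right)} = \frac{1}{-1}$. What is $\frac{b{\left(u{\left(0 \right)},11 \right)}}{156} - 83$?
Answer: $- \frac{2157}{26} \approx -82.962$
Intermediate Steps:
$u{\left(w \right)} = -1$
$b{\left(a,V \right)} = -16 - 2 V a$ ($b{\left(a,V \right)} = - 2 \left(a V + 8\right) = - 2 \left(V a + 8\right) = - 2 \left(8 + V a\right) = -16 - 2 V a$)
$\frac{b{\left(u{\left(0 \right)},11 \right)}}{156} - 83 = \frac{-16 - 22 \left(-1\right)}{156} - 83 = \left(-16 + 22\right) \frac{1}{156} - 83 = 6 \cdot \frac{1}{156} - 83 = \frac{1}{26} - 83 = - \frac{2157}{26}$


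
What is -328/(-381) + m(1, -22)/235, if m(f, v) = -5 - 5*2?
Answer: 14273/17907 ≈ 0.79706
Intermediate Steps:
m(f, v) = -15 (m(f, v) = -5 - 10 = -15)
-328/(-381) + m(1, -22)/235 = -328/(-381) - 15/235 = -328*(-1/381) - 15*1/235 = 328/381 - 3/47 = 14273/17907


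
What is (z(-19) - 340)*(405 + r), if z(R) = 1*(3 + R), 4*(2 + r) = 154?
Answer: -157174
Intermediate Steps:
r = 73/2 (r = -2 + (1/4)*154 = -2 + 77/2 = 73/2 ≈ 36.500)
z(R) = 3 + R
(z(-19) - 340)*(405 + r) = ((3 - 19) - 340)*(405 + 73/2) = (-16 - 340)*(883/2) = -356*883/2 = -157174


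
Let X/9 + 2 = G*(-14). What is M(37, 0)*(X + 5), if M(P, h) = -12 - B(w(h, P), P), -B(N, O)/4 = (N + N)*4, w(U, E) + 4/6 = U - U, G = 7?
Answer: 89500/3 ≈ 29833.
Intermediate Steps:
w(U, E) = -2/3 (w(U, E) = -2/3 + (U - U) = -2/3 + 0 = -2/3)
B(N, O) = -32*N (B(N, O) = -4*(N + N)*4 = -4*2*N*4 = -32*N)
X = -900 (X = -18 + 9*(7*(-14)) = -18 + 9*(-98) = -18 - 882 = -900)
M(P, h) = -100/3 (M(P, h) = -12 - (-32)*(-2)/3 = -12 - 1*64/3 = -12 - 64/3 = -100/3)
M(37, 0)*(X + 5) = -100*(-900 + 5)/3 = -100/3*(-895) = 89500/3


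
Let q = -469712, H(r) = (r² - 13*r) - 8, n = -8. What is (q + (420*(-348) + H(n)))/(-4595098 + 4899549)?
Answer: -615712/304451 ≈ -2.0224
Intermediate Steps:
H(r) = -8 + r² - 13*r
(q + (420*(-348) + H(n)))/(-4595098 + 4899549) = (-469712 + (420*(-348) + (-8 + (-8)² - 13*(-8))))/(-4595098 + 4899549) = (-469712 + (-146160 + (-8 + 64 + 104)))/304451 = (-469712 + (-146160 + 160))*(1/304451) = (-469712 - 146000)*(1/304451) = -615712*1/304451 = -615712/304451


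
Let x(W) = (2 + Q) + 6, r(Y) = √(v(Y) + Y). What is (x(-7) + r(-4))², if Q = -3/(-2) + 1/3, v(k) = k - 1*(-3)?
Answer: 3301/36 + 59*I*√5/3 ≈ 91.694 + 43.976*I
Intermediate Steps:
v(k) = 3 + k (v(k) = k + 3 = 3 + k)
r(Y) = √(3 + 2*Y) (r(Y) = √((3 + Y) + Y) = √(3 + 2*Y))
Q = 11/6 (Q = -3*(-½) + 1*(⅓) = 3/2 + ⅓ = 11/6 ≈ 1.8333)
x(W) = 59/6 (x(W) = (2 + 11/6) + 6 = 23/6 + 6 = 59/6)
(x(-7) + r(-4))² = (59/6 + √(3 + 2*(-4)))² = (59/6 + √(3 - 8))² = (59/6 + √(-5))² = (59/6 + I*√5)²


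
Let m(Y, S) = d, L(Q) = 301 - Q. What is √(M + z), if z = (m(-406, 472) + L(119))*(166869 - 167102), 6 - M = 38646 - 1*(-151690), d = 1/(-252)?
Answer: I*√410544673/42 ≈ 482.43*I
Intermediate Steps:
d = -1/252 ≈ -0.0039683
m(Y, S) = -1/252
M = -190330 (M = 6 - (38646 - 1*(-151690)) = 6 - (38646 + 151690) = 6 - 1*190336 = 6 - 190336 = -190330)
z = -10686079/252 (z = (-1/252 + (301 - 1*119))*(166869 - 167102) = (-1/252 + (301 - 119))*(-233) = (-1/252 + 182)*(-233) = (45863/252)*(-233) = -10686079/252 ≈ -42405.)
√(M + z) = √(-190330 - 10686079/252) = √(-58649239/252) = I*√410544673/42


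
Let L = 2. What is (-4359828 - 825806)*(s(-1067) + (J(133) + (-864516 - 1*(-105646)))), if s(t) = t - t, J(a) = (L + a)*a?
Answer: 3842114015110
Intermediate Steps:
J(a) = a*(2 + a) (J(a) = (2 + a)*a = a*(2 + a))
s(t) = 0
(-4359828 - 825806)*(s(-1067) + (J(133) + (-864516 - 1*(-105646)))) = (-4359828 - 825806)*(0 + (133*(2 + 133) + (-864516 - 1*(-105646)))) = -5185634*(0 + (133*135 + (-864516 + 105646))) = -5185634*(0 + (17955 - 758870)) = -5185634*(0 - 740915) = -5185634*(-740915) = 3842114015110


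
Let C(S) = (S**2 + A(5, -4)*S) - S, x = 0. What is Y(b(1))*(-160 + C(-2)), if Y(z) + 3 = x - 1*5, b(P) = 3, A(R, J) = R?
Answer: 1312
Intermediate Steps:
Y(z) = -8 (Y(z) = -3 + (0 - 1*5) = -3 + (0 - 5) = -3 - 5 = -8)
C(S) = S**2 + 4*S (C(S) = (S**2 + 5*S) - S = S**2 + 4*S)
Y(b(1))*(-160 + C(-2)) = -8*(-160 - 2*(4 - 2)) = -8*(-160 - 2*2) = -8*(-160 - 4) = -8*(-164) = 1312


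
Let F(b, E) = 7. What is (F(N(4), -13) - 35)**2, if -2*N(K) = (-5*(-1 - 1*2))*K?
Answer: 784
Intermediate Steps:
N(K) = -15*K/2 (N(K) = -(-5*(-1 - 1*2))*K/2 = -(-5*(-1 - 2))*K/2 = -(-5*(-3))*K/2 = -15*K/2)
(F(N(4), -13) - 35)**2 = (7 - 35)**2 = (-28)**2 = 784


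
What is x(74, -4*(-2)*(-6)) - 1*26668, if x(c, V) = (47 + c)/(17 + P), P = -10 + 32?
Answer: -1039931/39 ≈ -26665.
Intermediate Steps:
P = 22
x(c, V) = 47/39 + c/39 (x(c, V) = (47 + c)/(17 + 22) = (47 + c)/39 = (47 + c)*(1/39) = 47/39 + c/39)
x(74, -4*(-2)*(-6)) - 1*26668 = (47/39 + (1/39)*74) - 1*26668 = (47/39 + 74/39) - 26668 = 121/39 - 26668 = -1039931/39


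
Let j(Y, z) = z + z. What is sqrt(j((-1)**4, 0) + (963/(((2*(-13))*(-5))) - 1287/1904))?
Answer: 3*sqrt(716021215)/30940 ≈ 2.5946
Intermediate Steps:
j(Y, z) = 2*z
sqrt(j((-1)**4, 0) + (963/(((2*(-13))*(-5))) - 1287/1904)) = sqrt(2*0 + (963/(((2*(-13))*(-5))) - 1287/1904)) = sqrt(0 + (963/((-26*(-5))) - 1287*1/1904)) = sqrt(0 + (963/130 - 1287/1904)) = sqrt(0 + 833121/123760) = sqrt(833121/123760) = 3*sqrt(716021215)/30940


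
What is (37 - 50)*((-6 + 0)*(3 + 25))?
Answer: 2184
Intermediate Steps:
(37 - 50)*((-6 + 0)*(3 + 25)) = -(-78)*28 = -13*(-168) = 2184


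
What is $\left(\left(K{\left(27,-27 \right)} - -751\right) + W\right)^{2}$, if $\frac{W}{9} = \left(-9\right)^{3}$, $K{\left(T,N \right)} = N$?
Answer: $34070569$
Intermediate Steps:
$W = -6561$ ($W = 9 \left(-9\right)^{3} = 9 \left(-729\right) = -6561$)
$\left(\left(K{\left(27,-27 \right)} - -751\right) + W\right)^{2} = \left(\left(-27 - -751\right) - 6561\right)^{2} = \left(\left(-27 + 751\right) - 6561\right)^{2} = \left(724 - 6561\right)^{2} = \left(-5837\right)^{2} = 34070569$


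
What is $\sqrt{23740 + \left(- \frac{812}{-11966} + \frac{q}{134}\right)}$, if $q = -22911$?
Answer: $\frac{\sqrt{15149225204570462}}{801722} \approx 153.52$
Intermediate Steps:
$\sqrt{23740 + \left(- \frac{812}{-11966} + \frac{q}{134}\right)} = \sqrt{23740 - \left(- \frac{406}{5983} + \frac{22911}{134}\right)} = \sqrt{23740 - \frac{137022109}{801722}} = \sqrt{\frac{18895858171}{801722}} = \frac{\sqrt{15149225204570462}}{801722}$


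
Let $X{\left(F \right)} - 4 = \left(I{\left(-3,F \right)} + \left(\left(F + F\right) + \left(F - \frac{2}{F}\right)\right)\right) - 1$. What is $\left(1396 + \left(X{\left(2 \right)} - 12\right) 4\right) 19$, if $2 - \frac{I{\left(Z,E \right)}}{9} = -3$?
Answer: $29640$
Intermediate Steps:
$I{\left(Z,E \right)} = 45$ ($I{\left(Z,E \right)} = 18 - -27 = 18 + 27 = 45$)
$X{\left(F \right)} = 48 - \frac{2}{F} + 3 F$ ($X{\left(F \right)} = 4 - \left(-44 - 3 F + \frac{2}{F}\right) = 4 + \left(44 - \frac{2}{F} + 3 F\right) = 48 - \frac{2}{F} + 3 F$)
$\left(1396 + \left(X{\left(2 \right)} - 12\right) 4\right) 19 = \left(1396 + \left(\left(48 - \frac{2}{2} + 3 \cdot 2\right) - 12\right) 4\right) 19 = \left(1396 + \left(\left(48 - 1 + 6\right) - 12\right) 4\right) 19 = \left(1396 + \left(53 - 12\right) 4\right) 19 = \left(1396 + 41 \cdot 4\right) 19 = \left(1396 + 164\right) 19 = 1560 \cdot 19 = 29640$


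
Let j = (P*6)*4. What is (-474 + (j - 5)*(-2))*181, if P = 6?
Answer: -136112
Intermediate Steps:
j = 144 (j = (6*6)*4 = 36*4 = 144)
(-474 + (j - 5)*(-2))*181 = (-474 + (144 - 5)*(-2))*181 = (-474 + 139*(-2))*181 = (-474 - 278)*181 = -752*181 = -136112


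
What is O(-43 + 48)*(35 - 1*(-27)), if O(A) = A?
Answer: 310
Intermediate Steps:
O(-43 + 48)*(35 - 1*(-27)) = (-43 + 48)*(35 - 1*(-27)) = 5*(35 + 27) = 5*62 = 310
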